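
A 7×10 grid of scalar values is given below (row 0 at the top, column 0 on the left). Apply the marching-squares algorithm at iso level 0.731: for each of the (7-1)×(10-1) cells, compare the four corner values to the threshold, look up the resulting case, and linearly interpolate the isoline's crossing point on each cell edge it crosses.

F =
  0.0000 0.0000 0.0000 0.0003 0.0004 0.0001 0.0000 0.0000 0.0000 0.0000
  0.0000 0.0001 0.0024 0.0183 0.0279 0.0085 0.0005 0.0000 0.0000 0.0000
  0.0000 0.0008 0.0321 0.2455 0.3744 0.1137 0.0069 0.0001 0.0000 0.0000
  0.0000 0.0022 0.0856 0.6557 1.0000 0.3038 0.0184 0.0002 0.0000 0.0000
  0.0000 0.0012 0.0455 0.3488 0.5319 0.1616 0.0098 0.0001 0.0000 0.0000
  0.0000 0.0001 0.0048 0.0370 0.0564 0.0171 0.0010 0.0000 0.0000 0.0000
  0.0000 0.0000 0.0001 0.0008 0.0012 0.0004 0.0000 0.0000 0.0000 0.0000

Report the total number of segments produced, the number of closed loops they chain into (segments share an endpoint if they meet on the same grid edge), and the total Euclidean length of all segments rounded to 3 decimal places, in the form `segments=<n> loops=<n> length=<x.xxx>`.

segments=4 loops=1 length=3.132

cell (2,3): code 0100 → (2.570,4.000)–(3.000,3.219)
cell (2,4): code 1000 → (3.000,4.386)–(2.570,4.000)
cell (3,3): code 0010 → (3.000,3.219)–(3.575,4.000)
cell (3,4): code 0001 → (3.575,4.000)–(3.000,4.386)
total: 4 segments, chained into 1 closed loop(s), length Σ = 3.132244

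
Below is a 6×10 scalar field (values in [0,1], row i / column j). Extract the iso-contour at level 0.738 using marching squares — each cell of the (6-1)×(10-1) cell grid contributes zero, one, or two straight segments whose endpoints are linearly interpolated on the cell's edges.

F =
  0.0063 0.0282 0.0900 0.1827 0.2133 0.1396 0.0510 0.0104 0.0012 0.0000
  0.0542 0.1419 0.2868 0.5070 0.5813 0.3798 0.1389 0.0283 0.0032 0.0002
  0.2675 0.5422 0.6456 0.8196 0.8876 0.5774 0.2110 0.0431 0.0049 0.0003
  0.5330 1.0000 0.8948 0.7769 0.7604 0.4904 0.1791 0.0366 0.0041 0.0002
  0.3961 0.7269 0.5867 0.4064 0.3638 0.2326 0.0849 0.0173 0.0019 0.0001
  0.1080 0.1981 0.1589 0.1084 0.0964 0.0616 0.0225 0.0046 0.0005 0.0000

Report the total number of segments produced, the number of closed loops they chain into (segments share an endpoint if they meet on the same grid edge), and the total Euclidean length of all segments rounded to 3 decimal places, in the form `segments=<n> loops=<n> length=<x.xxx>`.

segments=12 loops=1 length=10.164

cell (1,2): code 0100 → (1.739,3.000)–(2.000,2.531)
cell (1,3): code 1100 → (1.512,4.000)–(1.739,3.000)
cell (1,4): code 1000 → (2.000,4.482)–(1.512,4.000)
cell (2,0): code 0100 → (2.428,1.000)–(3.000,0.439)
cell (2,1): code 1100 → (2.371,2.000)–(2.428,1.000)
cell (2,2): code 1110 → (2.000,2.531)–(2.371,2.000)
cell (2,4): code 1001 → (3.000,4.083)–(2.000,4.482)
cell (3,0): code 0010 → (3.000,0.439)–(3.959,1.000)
cell (3,1): code 0011 → (3.959,1.000)–(3.509,2.000)
cell (3,2): code 0011 → (3.509,2.000)–(3.105,3.000)
cell (3,3): code 0011 → (3.105,3.000)–(3.056,4.000)
cell (3,4): code 0001 → (3.056,4.000)–(3.000,4.083)
total: 12 segments, chained into 1 closed loop(s), length Σ = 10.164282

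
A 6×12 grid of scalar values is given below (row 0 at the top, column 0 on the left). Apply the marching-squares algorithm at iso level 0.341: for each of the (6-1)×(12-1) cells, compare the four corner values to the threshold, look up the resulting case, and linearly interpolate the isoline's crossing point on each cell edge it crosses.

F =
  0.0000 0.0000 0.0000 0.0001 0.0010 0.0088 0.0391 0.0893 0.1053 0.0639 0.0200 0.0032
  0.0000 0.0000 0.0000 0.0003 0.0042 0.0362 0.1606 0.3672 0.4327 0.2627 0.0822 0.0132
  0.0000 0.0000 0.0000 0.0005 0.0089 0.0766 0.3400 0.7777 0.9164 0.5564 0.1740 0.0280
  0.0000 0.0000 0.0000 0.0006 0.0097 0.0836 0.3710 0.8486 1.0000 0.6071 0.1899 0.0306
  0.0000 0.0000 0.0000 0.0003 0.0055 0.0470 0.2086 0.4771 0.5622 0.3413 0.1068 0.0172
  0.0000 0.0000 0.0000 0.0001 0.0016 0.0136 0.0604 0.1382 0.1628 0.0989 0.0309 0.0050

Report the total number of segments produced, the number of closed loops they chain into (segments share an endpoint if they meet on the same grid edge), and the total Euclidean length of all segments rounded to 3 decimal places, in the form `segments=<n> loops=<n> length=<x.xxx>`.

cell (0,6): code 0100 → (0.906,7.000)–(1.000,6.873)
cell (0,7): code 1100 → (0.720,8.000)–(0.906,7.000)
cell (0,8): code 1000 → (1.000,8.539)–(0.720,8.000)
cell (1,6): code 0110 → (1.000,6.873)–(2.000,6.002)
cell (1,8): code 1101 → (1.267,9.000)–(1.000,8.539)
cell (1,9): code 1000 → (2.000,9.563)–(1.267,9.000)
cell (2,5): code 0100 → (2.032,6.000)–(3.000,5.896)
cell (2,6): code 1110 → (2.000,6.002)–(2.032,6.000)
cell (2,9): code 1001 → (3.000,9.638)–(2.000,9.563)
cell (3,5): code 0010 → (3.000,5.896)–(3.185,6.000)
cell (3,6): code 0111 → (3.185,6.000)–(4.000,6.493)
cell (3,9): code 1001 → (4.000,9.001)–(3.000,9.638)
cell (4,6): code 0010 → (4.000,6.493)–(4.402,7.000)
cell (4,7): code 0011 → (4.402,7.000)–(4.554,8.000)
cell (4,8): code 0011 → (4.554,8.000)–(4.001,9.000)
cell (4,9): code 0001 → (4.001,9.000)–(4.000,9.001)
total: 16 segments, chained into 1 closed loop(s), length Σ = 11.727309

segments=16 loops=1 length=11.727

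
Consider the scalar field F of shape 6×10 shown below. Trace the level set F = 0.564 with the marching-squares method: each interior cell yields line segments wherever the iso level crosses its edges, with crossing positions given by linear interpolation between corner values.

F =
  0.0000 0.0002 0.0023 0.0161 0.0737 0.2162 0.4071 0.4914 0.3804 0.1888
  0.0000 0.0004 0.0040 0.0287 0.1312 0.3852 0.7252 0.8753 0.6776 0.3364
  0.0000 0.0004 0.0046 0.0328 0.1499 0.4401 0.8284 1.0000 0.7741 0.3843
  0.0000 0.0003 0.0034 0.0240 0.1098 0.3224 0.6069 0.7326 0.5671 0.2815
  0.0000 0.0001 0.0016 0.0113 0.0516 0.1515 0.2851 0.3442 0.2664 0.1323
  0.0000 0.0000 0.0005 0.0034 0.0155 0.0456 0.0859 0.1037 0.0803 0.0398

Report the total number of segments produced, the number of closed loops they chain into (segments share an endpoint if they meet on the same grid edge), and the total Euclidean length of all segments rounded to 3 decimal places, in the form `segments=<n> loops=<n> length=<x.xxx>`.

cell (0,5): code 0100 → (0.493,6.000)–(1.000,5.526)
cell (0,6): code 1100 → (0.189,7.000)–(0.493,6.000)
cell (0,7): code 1100 → (0.618,8.000)–(0.189,7.000)
cell (0,8): code 1000 → (1.000,8.333)–(0.618,8.000)
cell (1,5): code 0110 → (1.000,5.526)–(2.000,5.319)
cell (1,8): code 1001 → (2.000,8.539)–(1.000,8.333)
cell (2,5): code 0110 → (2.000,5.319)–(3.000,5.849)
cell (2,8): code 1001 → (3.000,8.011)–(2.000,8.539)
cell (3,5): code 0010 → (3.000,5.849)–(3.133,6.000)
cell (3,6): code 0011 → (3.133,6.000)–(3.434,7.000)
cell (3,7): code 0011 → (3.434,7.000)–(3.010,8.000)
cell (3,8): code 0001 → (3.010,8.000)–(3.000,8.011)
total: 12 segments, chained into 1 closed loop(s), length Σ = 9.985576

segments=12 loops=1 length=9.986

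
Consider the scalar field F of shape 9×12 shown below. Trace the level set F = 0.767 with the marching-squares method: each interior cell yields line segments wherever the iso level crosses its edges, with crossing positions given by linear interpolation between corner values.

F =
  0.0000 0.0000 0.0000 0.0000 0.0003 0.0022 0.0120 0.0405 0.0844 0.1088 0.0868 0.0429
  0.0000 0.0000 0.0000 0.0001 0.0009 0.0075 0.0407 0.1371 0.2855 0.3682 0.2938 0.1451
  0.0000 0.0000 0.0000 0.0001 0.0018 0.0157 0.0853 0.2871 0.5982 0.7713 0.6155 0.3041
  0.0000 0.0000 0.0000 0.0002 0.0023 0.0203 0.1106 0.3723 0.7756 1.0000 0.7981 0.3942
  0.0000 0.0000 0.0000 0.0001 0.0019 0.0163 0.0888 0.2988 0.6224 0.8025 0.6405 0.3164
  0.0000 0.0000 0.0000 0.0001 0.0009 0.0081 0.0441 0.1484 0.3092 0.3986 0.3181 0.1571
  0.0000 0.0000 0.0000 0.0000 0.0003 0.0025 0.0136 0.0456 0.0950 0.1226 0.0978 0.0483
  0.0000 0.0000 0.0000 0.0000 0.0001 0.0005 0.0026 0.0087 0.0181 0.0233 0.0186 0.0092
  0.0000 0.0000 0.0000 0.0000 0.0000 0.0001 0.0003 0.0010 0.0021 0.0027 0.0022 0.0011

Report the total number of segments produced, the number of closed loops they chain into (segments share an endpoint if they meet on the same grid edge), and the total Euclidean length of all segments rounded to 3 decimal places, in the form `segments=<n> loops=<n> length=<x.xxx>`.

cell (1,8): code 0100 → (1.989,9.000)–(2.000,8.975)
cell (1,9): code 1000 → (2.000,9.028)–(1.989,9.000)
cell (2,7): code 0100 → (2.952,8.000)–(3.000,7.979)
cell (2,8): code 1110 → (2.000,8.975)–(2.952,8.000)
cell (2,9): code 1101 → (2.830,10.000)–(2.000,9.028)
cell (2,10): code 1000 → (3.000,10.077)–(2.830,10.000)
cell (3,7): code 0010 → (3.000,7.979)–(3.056,8.000)
cell (3,8): code 0111 → (3.056,8.000)–(4.000,8.803)
cell (3,9): code 1011 → (4.000,9.219)–(3.197,10.000)
cell (3,10): code 0001 → (3.197,10.000)–(3.000,10.077)
cell (4,8): code 0010 → (4.000,8.803)–(4.088,9.000)
cell (4,9): code 0001 → (4.088,9.000)–(4.000,9.219)
total: 12 segments, chained into 1 closed loop(s), length Σ = 6.020013

segments=12 loops=1 length=6.020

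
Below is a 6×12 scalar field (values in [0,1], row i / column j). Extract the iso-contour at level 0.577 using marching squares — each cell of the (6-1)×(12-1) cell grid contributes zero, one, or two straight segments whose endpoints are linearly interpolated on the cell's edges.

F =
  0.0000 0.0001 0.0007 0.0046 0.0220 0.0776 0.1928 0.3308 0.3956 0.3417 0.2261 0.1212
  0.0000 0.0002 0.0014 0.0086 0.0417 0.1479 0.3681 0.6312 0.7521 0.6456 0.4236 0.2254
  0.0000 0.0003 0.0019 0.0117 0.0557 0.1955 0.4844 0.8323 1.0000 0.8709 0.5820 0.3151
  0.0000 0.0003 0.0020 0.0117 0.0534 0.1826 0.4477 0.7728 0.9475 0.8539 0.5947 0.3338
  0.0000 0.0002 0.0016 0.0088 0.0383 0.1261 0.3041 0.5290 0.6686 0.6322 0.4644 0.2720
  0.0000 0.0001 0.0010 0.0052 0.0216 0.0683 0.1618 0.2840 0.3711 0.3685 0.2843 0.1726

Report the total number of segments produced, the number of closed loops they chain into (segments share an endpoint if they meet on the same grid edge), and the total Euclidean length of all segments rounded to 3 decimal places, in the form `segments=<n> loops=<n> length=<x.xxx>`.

segments=16 loops=1 length=11.871

cell (0,6): code 0100 → (0.820,7.000)–(1.000,6.794)
cell (0,7): code 1100 → (0.509,8.000)–(0.820,7.000)
cell (0,8): code 1100 → (0.774,9.000)–(0.509,8.000)
cell (0,9): code 1000 → (1.000,9.309)–(0.774,9.000)
cell (1,6): code 0110 → (1.000,6.794)–(2.000,6.266)
cell (1,9): code 1101 → (1.968,10.000)–(1.000,9.309)
cell (1,10): code 1000 → (2.000,10.019)–(1.968,10.000)
cell (2,6): code 0110 → (2.000,6.266)–(3.000,6.398)
cell (2,10): code 1001 → (3.000,10.068)–(2.000,10.019)
cell (3,6): code 0010 → (3.000,6.398)–(3.803,7.000)
cell (3,7): code 0111 → (3.803,7.000)–(4.000,7.344)
cell (3,9): code 1011 → (4.000,9.329)–(3.136,10.000)
cell (3,10): code 0001 → (3.136,10.000)–(3.000,10.068)
cell (4,7): code 0010 → (4.000,7.344)–(4.308,8.000)
cell (4,8): code 0011 → (4.308,8.000)–(4.209,9.000)
cell (4,9): code 0001 → (4.209,9.000)–(4.000,9.329)
total: 16 segments, chained into 1 closed loop(s), length Σ = 11.870867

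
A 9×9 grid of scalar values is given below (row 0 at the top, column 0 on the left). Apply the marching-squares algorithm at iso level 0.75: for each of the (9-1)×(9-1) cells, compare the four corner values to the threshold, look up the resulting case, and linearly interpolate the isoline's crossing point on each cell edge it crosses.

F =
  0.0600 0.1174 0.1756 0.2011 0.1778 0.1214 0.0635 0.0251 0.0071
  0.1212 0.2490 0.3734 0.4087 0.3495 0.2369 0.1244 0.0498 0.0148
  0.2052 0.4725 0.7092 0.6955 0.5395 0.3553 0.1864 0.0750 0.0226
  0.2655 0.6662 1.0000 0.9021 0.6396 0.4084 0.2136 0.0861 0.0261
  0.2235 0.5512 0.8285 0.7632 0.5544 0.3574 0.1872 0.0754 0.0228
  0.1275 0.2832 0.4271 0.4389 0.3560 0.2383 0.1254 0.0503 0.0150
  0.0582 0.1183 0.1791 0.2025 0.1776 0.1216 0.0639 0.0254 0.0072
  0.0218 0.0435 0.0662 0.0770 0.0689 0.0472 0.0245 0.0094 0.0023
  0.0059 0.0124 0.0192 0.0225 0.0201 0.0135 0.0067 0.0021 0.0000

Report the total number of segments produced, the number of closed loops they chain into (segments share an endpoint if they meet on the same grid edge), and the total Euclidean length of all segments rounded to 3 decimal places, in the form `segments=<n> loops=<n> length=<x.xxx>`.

cell (2,1): code 0100 → (2.140,2.000)–(3.000,1.251)
cell (2,2): code 1100 → (2.264,3.000)–(2.140,2.000)
cell (2,3): code 1000 → (3.000,3.579)–(2.264,3.000)
cell (3,1): code 0110 → (3.000,1.251)–(4.000,1.717)
cell (3,3): code 1001 → (4.000,3.063)–(3.000,3.579)
cell (4,1): code 0010 → (4.000,1.717)–(4.196,2.000)
cell (4,2): code 0011 → (4.196,2.000)–(4.041,3.000)
cell (4,3): code 0001 → (4.041,3.000)–(4.000,3.063)
total: 8 segments, chained into 1 closed loop(s), length Σ = 6.744397

segments=8 loops=1 length=6.744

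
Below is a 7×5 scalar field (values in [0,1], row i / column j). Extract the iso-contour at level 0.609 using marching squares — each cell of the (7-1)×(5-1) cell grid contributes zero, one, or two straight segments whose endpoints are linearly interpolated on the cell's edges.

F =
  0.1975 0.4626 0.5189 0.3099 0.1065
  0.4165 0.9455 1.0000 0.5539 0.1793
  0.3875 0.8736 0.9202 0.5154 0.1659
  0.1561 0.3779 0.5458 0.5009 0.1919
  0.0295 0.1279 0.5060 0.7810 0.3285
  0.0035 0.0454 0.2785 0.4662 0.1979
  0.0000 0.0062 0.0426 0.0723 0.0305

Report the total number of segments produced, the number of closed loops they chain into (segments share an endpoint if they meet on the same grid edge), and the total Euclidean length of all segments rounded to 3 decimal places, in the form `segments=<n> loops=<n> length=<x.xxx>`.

cell (0,0): code 0100 → (0.303,1.000)–(1.000,0.364)
cell (0,1): code 1100 → (0.187,2.000)–(0.303,1.000)
cell (0,2): code 1000 → (1.000,2.876)–(0.187,2.000)
cell (1,0): code 0110 → (1.000,0.364)–(2.000,0.456)
cell (1,2): code 1001 → (2.000,2.769)–(1.000,2.876)
cell (2,0): code 0010 → (2.000,0.456)–(2.534,1.000)
cell (2,1): code 0011 → (2.534,1.000)–(2.831,2.000)
cell (2,2): code 0001 → (2.831,2.000)–(2.000,2.769)
cell (3,2): code 0100 → (3.386,3.000)–(4.000,2.375)
cell (3,3): code 1000 → (4.000,3.380)–(3.386,3.000)
cell (4,2): code 0010 → (4.000,2.375)–(4.546,3.000)
cell (4,3): code 0001 → (4.546,3.000)–(4.000,3.380)
total: 12 segments, chained into 2 closed loop(s), length Σ = 11.188161

segments=12 loops=2 length=11.188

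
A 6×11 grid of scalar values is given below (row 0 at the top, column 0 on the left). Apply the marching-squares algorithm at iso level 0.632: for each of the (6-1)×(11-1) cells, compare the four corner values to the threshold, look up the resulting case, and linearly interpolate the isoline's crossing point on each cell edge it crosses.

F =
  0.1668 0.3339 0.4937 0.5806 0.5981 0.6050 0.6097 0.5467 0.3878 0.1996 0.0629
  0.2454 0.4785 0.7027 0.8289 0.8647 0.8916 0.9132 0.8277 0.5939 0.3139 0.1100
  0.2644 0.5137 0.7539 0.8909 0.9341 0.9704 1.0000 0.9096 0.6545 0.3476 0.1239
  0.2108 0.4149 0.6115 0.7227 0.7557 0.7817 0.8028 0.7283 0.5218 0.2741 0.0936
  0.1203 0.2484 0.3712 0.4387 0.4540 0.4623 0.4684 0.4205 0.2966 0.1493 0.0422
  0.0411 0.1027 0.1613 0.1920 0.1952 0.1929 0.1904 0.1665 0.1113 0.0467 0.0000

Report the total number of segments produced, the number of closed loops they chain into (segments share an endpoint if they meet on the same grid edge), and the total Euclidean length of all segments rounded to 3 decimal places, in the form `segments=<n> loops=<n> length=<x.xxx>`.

cell (0,1): code 0100 → (0.662,2.000)–(1.000,1.685)
cell (0,2): code 1100 → (0.207,3.000)–(0.662,2.000)
cell (0,3): code 1100 → (0.127,4.000)–(0.207,3.000)
cell (0,4): code 1100 → (0.094,5.000)–(0.127,4.000)
cell (0,5): code 1100 → (0.073,6.000)–(0.094,5.000)
cell (0,6): code 1100 → (0.304,7.000)–(0.073,6.000)
cell (0,7): code 1000 → (1.000,7.837)–(0.304,7.000)
cell (1,1): code 0110 → (1.000,1.685)–(2.000,1.493)
cell (1,7): code 1101 → (1.629,8.000)–(1.000,7.837)
cell (1,8): code 1000 → (2.000,8.073)–(1.629,8.000)
cell (2,1): code 0010 → (2.000,1.493)–(2.856,2.000)
cell (2,2): code 0111 → (2.856,2.000)–(3.000,2.184)
cell (2,7): code 1011 → (3.000,7.466)–(2.170,8.000)
cell (2,8): code 0001 → (2.170,8.000)–(2.000,8.073)
cell (3,2): code 0010 → (3.000,2.184)–(3.319,3.000)
cell (3,3): code 0011 → (3.319,3.000)–(3.410,4.000)
cell (3,4): code 0011 → (3.410,4.000)–(3.469,5.000)
cell (3,5): code 0011 → (3.469,5.000)–(3.511,6.000)
cell (3,6): code 0011 → (3.511,6.000)–(3.313,7.000)
cell (3,7): code 0001 → (3.313,7.000)–(3.000,7.466)
total: 20 segments, chained into 1 closed loop(s), length Σ = 16.590720

segments=20 loops=1 length=16.591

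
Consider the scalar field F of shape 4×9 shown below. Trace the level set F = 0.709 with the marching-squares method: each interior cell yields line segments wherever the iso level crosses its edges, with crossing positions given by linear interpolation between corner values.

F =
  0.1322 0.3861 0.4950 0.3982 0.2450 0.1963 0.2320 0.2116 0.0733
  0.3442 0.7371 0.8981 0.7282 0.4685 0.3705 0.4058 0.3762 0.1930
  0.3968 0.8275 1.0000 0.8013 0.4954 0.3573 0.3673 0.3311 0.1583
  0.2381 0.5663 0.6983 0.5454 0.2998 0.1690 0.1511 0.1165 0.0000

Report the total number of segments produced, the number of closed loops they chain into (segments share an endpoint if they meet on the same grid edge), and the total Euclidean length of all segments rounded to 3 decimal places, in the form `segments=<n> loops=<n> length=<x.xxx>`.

segments=10 loops=1 length=7.694

cell (0,0): code 0100 → (0.920,1.000)–(1.000,0.928)
cell (0,1): code 1100 → (0.531,2.000)–(0.920,1.000)
cell (0,2): code 1100 → (0.942,3.000)–(0.531,2.000)
cell (0,3): code 1000 → (1.000,3.074)–(0.942,3.000)
cell (1,0): code 0110 → (1.000,0.928)–(2.000,0.725)
cell (1,3): code 1001 → (2.000,3.302)–(1.000,3.074)
cell (2,0): code 0010 → (2.000,0.725)–(2.454,1.000)
cell (2,1): code 0011 → (2.454,1.000)–(2.965,2.000)
cell (2,2): code 0011 → (2.965,2.000)–(2.361,3.000)
cell (2,3): code 0001 → (2.361,3.000)–(2.000,3.302)
total: 10 segments, chained into 1 closed loop(s), length Σ = 7.693670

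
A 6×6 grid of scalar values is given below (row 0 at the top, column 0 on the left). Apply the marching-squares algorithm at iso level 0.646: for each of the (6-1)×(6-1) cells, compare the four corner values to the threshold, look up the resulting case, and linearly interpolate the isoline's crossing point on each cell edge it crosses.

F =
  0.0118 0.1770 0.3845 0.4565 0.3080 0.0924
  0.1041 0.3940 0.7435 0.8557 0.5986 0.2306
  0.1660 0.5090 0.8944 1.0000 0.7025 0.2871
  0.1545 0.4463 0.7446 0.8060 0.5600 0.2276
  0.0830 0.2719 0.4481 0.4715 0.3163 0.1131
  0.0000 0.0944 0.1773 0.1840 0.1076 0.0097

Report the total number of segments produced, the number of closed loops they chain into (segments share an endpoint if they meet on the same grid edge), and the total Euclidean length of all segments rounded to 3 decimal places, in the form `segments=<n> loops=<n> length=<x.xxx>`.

cell (0,1): code 0100 → (0.728,2.000)–(1.000,1.721)
cell (0,2): code 1100 → (0.475,3.000)–(0.728,2.000)
cell (0,3): code 1000 → (1.000,3.816)–(0.475,3.000)
cell (1,1): code 0110 → (1.000,1.721)–(2.000,1.355)
cell (1,3): code 1101 → (1.456,4.000)–(1.000,3.816)
cell (1,4): code 1000 → (2.000,4.136)–(1.456,4.000)
cell (2,1): code 0110 → (2.000,1.355)–(3.000,1.669)
cell (2,3): code 1011 → (3.000,3.650)–(2.396,4.000)
cell (2,4): code 0001 → (2.396,4.000)–(2.000,4.136)
cell (3,1): code 0010 → (3.000,1.669)–(3.333,2.000)
cell (3,2): code 0011 → (3.333,2.000)–(3.478,3.000)
cell (3,3): code 0001 → (3.478,3.000)–(3.000,3.650)
total: 12 segments, chained into 1 closed loop(s), length Σ = 8.960054

segments=12 loops=1 length=8.960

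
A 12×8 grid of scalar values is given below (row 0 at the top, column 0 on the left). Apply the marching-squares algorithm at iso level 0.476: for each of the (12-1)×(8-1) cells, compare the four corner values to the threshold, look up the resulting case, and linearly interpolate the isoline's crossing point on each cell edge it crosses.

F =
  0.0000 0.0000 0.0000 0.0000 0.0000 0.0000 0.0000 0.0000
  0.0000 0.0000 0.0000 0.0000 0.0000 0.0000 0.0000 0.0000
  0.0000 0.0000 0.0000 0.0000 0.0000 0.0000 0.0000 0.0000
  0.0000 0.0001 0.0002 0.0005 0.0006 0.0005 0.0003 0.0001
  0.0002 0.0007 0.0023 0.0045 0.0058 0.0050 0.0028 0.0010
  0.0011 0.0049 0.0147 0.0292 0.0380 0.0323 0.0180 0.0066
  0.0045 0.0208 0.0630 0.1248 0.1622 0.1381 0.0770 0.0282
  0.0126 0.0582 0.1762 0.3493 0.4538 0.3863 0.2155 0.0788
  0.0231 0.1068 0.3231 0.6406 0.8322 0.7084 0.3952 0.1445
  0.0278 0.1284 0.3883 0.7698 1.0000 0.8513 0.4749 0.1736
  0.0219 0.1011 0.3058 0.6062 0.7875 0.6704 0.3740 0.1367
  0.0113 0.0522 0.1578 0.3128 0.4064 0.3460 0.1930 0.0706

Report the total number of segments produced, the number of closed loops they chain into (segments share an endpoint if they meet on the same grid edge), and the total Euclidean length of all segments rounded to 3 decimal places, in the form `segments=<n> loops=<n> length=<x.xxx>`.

segments=12 loops=1 length=11.669

cell (7,2): code 0100 → (7.435,3.000)–(8.000,2.482)
cell (7,3): code 1100 → (7.059,4.000)–(7.435,3.000)
cell (7,4): code 1100 → (7.278,5.000)–(7.059,4.000)
cell (7,5): code 1000 → (8.000,5.742)–(7.278,5.000)
cell (8,2): code 0110 → (8.000,2.482)–(9.000,2.230)
cell (8,5): code 1001 → (9.000,5.997)–(8.000,5.742)
cell (9,2): code 0110 → (9.000,2.230)–(10.000,2.567)
cell (9,5): code 1001 → (10.000,5.656)–(9.000,5.997)
cell (10,2): code 0010 → (10.000,2.567)–(10.444,3.000)
cell (10,3): code 0011 → (10.444,3.000)–(10.817,4.000)
cell (10,4): code 0011 → (10.817,4.000)–(10.599,5.000)
cell (10,5): code 0001 → (10.599,5.000)–(10.000,5.656)
total: 12 segments, chained into 1 closed loop(s), length Σ = 11.668860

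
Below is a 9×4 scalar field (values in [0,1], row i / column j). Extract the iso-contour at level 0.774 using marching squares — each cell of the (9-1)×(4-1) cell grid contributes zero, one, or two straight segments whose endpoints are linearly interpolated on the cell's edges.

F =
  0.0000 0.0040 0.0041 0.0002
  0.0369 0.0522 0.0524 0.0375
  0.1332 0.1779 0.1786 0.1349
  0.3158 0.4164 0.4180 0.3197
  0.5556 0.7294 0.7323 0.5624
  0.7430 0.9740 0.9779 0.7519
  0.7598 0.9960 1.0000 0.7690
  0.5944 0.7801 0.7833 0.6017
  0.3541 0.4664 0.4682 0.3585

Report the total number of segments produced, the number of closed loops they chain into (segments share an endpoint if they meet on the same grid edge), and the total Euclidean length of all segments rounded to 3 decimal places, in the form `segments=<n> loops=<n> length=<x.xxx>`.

cell (4,0): code 0100 → (4.182,1.000)–(5.000,0.134)
cell (4,1): code 1100 → (4.170,2.000)–(4.182,1.000)
cell (4,2): code 1000 → (5.000,2.902)–(4.170,2.000)
cell (5,0): code 0110 → (5.000,0.134)–(6.000,0.060)
cell (5,2): code 1001 → (6.000,2.978)–(5.000,2.902)
cell (6,0): code 0110 → (6.000,0.060)–(7.000,0.967)
cell (6,2): code 1001 → (7.000,2.051)–(6.000,2.978)
cell (7,0): code 0010 → (7.000,0.967)–(7.019,1.000)
cell (7,1): code 0011 → (7.019,1.000)–(7.030,2.000)
cell (7,2): code 0001 → (7.030,2.000)–(7.000,2.051)
total: 10 segments, chained into 1 closed loop(s), length Σ = 9.233732

segments=10 loops=1 length=9.234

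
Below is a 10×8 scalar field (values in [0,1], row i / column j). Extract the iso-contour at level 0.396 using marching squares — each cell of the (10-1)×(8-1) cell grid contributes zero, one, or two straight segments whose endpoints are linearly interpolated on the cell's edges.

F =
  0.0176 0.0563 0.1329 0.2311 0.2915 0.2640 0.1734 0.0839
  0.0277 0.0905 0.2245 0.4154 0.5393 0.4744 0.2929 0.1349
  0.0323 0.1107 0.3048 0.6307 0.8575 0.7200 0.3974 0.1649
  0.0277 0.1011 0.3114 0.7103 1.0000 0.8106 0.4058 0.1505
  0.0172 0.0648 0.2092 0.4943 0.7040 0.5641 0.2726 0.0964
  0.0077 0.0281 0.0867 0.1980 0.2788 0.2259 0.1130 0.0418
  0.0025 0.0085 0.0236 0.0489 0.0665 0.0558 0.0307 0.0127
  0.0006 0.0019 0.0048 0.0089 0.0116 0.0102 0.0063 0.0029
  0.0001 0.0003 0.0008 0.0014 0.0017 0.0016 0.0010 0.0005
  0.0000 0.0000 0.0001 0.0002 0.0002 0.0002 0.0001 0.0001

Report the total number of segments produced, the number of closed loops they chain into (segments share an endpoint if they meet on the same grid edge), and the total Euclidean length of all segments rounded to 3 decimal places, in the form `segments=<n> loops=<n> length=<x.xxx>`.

segments=16 loops=1 length=12.711

cell (0,2): code 0100 → (0.895,3.000)–(1.000,2.898)
cell (0,3): code 1100 → (0.422,4.000)–(0.895,3.000)
cell (0,4): code 1100 → (0.627,5.000)–(0.422,4.000)
cell (0,5): code 1000 → (1.000,5.432)–(0.627,5.000)
cell (1,2): code 0110 → (1.000,2.898)–(2.000,2.280)
cell (1,5): code 1101 → (1.987,6.000)–(1.000,5.432)
cell (1,6): code 1000 → (2.000,6.006)–(1.987,6.000)
cell (2,2): code 0110 → (2.000,2.280)–(3.000,2.212)
cell (2,6): code 1001 → (3.000,6.038)–(2.000,6.006)
cell (3,2): code 0110 → (3.000,2.212)–(4.000,2.655)
cell (3,5): code 1011 → (4.000,5.577)–(3.074,6.000)
cell (3,6): code 0001 → (3.074,6.000)–(3.000,6.038)
cell (4,2): code 0010 → (4.000,2.655)–(4.332,3.000)
cell (4,3): code 0011 → (4.332,3.000)–(4.724,4.000)
cell (4,4): code 0011 → (4.724,4.000)–(4.497,5.000)
cell (4,5): code 0001 → (4.497,5.000)–(4.000,5.577)
total: 16 segments, chained into 1 closed loop(s), length Σ = 12.710682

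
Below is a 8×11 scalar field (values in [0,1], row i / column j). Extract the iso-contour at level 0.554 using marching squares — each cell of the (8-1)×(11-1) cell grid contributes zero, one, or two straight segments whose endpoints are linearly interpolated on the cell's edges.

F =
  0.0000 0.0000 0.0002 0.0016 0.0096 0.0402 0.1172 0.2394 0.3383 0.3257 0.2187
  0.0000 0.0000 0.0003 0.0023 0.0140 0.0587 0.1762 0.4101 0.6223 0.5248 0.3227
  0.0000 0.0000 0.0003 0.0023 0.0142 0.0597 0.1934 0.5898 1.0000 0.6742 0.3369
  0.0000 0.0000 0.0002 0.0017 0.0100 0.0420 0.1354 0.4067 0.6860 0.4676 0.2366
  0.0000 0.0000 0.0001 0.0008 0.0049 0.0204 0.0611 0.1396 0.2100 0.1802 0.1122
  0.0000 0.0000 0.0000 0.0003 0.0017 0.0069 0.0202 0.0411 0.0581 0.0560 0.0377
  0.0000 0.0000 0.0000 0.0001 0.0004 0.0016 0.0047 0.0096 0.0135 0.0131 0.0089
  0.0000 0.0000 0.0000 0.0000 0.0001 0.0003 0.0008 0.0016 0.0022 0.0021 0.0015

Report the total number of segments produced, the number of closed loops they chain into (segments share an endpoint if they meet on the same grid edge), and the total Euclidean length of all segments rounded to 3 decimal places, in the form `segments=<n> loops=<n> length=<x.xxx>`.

segments=12 loops=1 length=7.296

cell (0,7): code 0100 → (0.760,8.000)–(1.000,7.678)
cell (0,8): code 1000 → (1.000,8.701)–(0.760,8.000)
cell (1,6): code 0100 → (1.801,7.000)–(2.000,6.910)
cell (1,7): code 1110 → (1.000,7.678)–(1.801,7.000)
cell (1,8): code 1101 → (1.195,9.000)–(1.000,8.701)
cell (1,9): code 1000 → (2.000,9.356)–(1.195,9.000)
cell (2,6): code 0010 → (2.000,6.910)–(2.196,7.000)
cell (2,7): code 0111 → (2.196,7.000)–(3.000,7.527)
cell (2,8): code 1011 → (3.000,8.604)–(2.582,9.000)
cell (2,9): code 0001 → (2.582,9.000)–(2.000,9.356)
cell (3,7): code 0010 → (3.000,7.527)–(3.277,8.000)
cell (3,8): code 0001 → (3.277,8.000)–(3.000,8.604)
total: 12 segments, chained into 1 closed loop(s), length Σ = 7.296252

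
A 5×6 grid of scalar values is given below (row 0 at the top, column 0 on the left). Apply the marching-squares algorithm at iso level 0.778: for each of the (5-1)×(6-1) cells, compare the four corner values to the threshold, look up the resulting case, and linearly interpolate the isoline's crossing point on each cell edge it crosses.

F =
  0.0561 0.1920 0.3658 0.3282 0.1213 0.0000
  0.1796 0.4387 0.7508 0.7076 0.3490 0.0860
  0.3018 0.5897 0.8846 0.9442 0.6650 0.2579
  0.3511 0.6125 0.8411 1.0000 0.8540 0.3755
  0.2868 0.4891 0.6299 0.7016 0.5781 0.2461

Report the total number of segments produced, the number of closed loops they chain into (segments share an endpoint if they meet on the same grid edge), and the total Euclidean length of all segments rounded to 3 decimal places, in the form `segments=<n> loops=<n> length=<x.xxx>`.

cell (1,1): code 0100 → (1.203,2.000)–(2.000,1.639)
cell (1,2): code 1100 → (1.298,3.000)–(1.203,2.000)
cell (1,3): code 1000 → (2.000,3.595)–(1.298,3.000)
cell (2,1): code 0110 → (2.000,1.639)–(3.000,1.724)
cell (2,3): code 1101 → (2.598,4.000)–(2.000,3.595)
cell (2,4): code 1000 → (3.000,4.159)–(2.598,4.000)
cell (3,1): code 0010 → (3.000,1.724)–(3.299,2.000)
cell (3,2): code 0011 → (3.299,2.000)–(3.744,3.000)
cell (3,3): code 0011 → (3.744,3.000)–(3.275,4.000)
cell (3,4): code 0001 → (3.275,4.000)–(3.000,4.159)
total: 10 segments, chained into 1 closed loop(s), length Σ = 7.881714

segments=10 loops=1 length=7.882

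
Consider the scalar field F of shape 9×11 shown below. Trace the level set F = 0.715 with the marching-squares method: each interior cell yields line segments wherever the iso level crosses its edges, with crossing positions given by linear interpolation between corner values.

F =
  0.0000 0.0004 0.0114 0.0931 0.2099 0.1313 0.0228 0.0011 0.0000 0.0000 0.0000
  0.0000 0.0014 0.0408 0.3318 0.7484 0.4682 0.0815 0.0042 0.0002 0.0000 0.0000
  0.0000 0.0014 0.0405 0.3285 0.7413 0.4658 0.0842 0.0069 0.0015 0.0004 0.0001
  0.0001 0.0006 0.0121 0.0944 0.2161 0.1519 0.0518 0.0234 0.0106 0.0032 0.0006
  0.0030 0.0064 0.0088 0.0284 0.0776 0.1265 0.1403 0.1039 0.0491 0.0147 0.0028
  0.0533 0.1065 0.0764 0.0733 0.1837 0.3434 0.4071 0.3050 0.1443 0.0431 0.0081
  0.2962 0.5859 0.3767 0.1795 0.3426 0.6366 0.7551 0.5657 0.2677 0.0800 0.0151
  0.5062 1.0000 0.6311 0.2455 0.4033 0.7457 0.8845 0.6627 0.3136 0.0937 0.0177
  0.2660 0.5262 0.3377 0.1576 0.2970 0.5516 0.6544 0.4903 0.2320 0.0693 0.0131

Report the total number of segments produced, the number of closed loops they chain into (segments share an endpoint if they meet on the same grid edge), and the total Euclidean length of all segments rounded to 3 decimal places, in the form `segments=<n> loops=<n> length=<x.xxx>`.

cell (0,3): code 0100 → (0.938,4.000)–(1.000,3.920)
cell (0,4): code 1000 → (1.000,4.119)–(0.938,4.000)
cell (1,3): code 0110 → (1.000,3.920)–(2.000,3.936)
cell (1,4): code 1001 → (2.000,4.095)–(1.000,4.119)
cell (2,3): code 0010 → (2.000,3.936)–(2.050,4.000)
cell (2,4): code 0001 → (2.050,4.000)–(2.000,4.095)
cell (5,5): code 0100 → (5.885,6.000)–(6.000,5.662)
cell (5,6): code 1000 → (6.000,6.212)–(5.885,6.000)
cell (6,0): code 0100 → (6.312,1.000)–(7.000,0.423)
cell (6,1): code 1000 → (7.000,1.773)–(6.312,1.000)
cell (6,4): code 0100 → (6.719,5.000)–(7.000,4.910)
cell (6,5): code 1110 → (6.000,5.662)–(6.719,5.000)
cell (6,6): code 1001 → (7.000,6.764)–(6.000,6.212)
cell (7,0): code 0010 → (7.000,0.423)–(7.602,1.000)
cell (7,1): code 0001 → (7.602,1.000)–(7.000,1.773)
cell (7,4): code 0010 → (7.000,4.910)–(7.158,5.000)
cell (7,5): code 0011 → (7.158,5.000)–(7.737,6.000)
cell (7,6): code 0001 → (7.737,6.000)–(7.000,6.764)
total: 18 segments, chained into 3 closed loop(s), length Σ = 11.582237

segments=18 loops=3 length=11.582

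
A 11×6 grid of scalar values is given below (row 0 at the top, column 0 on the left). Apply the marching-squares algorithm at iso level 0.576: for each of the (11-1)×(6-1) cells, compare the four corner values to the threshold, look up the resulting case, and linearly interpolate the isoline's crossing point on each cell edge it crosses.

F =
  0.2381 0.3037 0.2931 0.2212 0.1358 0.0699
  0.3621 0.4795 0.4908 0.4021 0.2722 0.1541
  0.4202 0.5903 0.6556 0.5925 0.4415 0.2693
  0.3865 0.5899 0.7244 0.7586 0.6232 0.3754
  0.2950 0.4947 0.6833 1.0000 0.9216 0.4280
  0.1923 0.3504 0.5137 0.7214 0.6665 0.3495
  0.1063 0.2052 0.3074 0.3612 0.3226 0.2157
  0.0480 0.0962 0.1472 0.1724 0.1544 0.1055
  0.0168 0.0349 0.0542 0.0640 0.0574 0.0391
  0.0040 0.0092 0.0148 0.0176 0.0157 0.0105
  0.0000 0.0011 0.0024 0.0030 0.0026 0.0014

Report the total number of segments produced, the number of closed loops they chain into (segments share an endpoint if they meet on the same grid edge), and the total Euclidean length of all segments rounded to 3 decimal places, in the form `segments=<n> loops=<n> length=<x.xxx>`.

segments=16 loops=1 length=11.764

cell (1,0): code 0100 → (1.871,1.000)–(2.000,0.916)
cell (1,1): code 1100 → (1.517,2.000)–(1.871,1.000)
cell (1,2): code 1100 → (1.913,3.000)–(1.517,2.000)
cell (1,3): code 1000 → (2.000,3.109)–(1.913,3.000)
cell (2,0): code 0110 → (2.000,0.916)–(3.000,0.932)
cell (2,3): code 1101 → (2.740,4.000)–(2.000,3.109)
cell (2,4): code 1000 → (3.000,4.190)–(2.740,4.000)
cell (3,0): code 0010 → (3.000,0.932)–(3.146,1.000)
cell (3,1): code 0111 → (3.146,1.000)–(4.000,1.431)
cell (3,4): code 1001 → (4.000,4.700)–(3.000,4.190)
cell (4,1): code 0010 → (4.000,1.431)–(4.633,2.000)
cell (4,2): code 0111 → (4.633,2.000)–(5.000,2.300)
cell (4,4): code 1001 → (5.000,4.285)–(4.000,4.700)
cell (5,2): code 0010 → (5.000,2.300)–(5.404,3.000)
cell (5,3): code 0011 → (5.404,3.000)–(5.263,4.000)
cell (5,4): code 0001 → (5.263,4.000)–(5.000,4.285)
total: 16 segments, chained into 1 closed loop(s), length Σ = 11.764449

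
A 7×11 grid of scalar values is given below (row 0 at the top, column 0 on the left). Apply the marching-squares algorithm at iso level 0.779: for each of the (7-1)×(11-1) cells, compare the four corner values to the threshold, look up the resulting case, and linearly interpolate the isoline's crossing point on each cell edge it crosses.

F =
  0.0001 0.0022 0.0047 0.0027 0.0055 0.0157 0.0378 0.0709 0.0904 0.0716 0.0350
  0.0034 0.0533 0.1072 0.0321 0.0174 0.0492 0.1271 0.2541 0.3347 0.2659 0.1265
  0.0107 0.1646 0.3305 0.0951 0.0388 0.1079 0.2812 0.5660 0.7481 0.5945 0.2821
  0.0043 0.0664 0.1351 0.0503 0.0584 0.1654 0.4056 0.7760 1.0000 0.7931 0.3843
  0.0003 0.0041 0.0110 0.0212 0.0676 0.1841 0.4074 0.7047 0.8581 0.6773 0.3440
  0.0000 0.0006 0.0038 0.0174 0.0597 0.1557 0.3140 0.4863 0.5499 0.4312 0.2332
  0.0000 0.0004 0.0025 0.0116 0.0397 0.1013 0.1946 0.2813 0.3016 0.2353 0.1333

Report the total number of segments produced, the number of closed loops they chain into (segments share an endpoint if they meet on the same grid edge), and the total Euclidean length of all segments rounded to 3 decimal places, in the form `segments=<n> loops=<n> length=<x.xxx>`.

segments=8 loops=1 length=6.042

cell (2,7): code 0100 → (2.123,8.000)–(3.000,7.013)
cell (2,8): code 1100 → (2.929,9.000)–(2.123,8.000)
cell (2,9): code 1000 → (3.000,9.034)–(2.929,9.000)
cell (3,7): code 0110 → (3.000,7.013)–(4.000,7.484)
cell (3,8): code 1011 → (4.000,8.438)–(3.122,9.000)
cell (3,9): code 0001 → (3.122,9.000)–(3.000,9.034)
cell (4,7): code 0010 → (4.000,7.484)–(4.257,8.000)
cell (4,8): code 0001 → (4.257,8.000)–(4.000,8.438)
total: 8 segments, chained into 1 closed loop(s), length Σ = 6.041839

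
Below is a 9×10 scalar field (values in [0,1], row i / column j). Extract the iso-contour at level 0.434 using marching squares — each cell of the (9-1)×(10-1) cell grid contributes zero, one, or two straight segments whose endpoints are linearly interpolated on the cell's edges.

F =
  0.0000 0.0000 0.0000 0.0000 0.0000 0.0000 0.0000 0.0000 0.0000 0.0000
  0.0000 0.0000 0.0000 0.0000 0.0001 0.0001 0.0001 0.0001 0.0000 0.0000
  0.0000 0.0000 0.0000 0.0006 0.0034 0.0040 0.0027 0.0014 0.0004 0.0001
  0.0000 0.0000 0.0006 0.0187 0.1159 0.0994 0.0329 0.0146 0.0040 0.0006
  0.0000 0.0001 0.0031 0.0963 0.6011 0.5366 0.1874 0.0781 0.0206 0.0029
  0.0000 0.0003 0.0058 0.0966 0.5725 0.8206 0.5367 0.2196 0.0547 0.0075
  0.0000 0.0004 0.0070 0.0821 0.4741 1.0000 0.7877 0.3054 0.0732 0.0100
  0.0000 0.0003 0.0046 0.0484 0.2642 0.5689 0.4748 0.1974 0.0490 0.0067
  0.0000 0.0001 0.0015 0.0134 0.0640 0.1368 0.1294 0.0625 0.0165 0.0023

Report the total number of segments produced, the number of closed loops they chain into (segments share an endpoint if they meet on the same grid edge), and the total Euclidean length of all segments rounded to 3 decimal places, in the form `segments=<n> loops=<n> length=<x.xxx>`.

cell (3,3): code 0100 → (3.656,4.000)–(4.000,3.669)
cell (3,4): code 1100 → (3.765,5.000)–(3.656,4.000)
cell (3,5): code 1000 → (4.000,5.294)–(3.765,5.000)
cell (4,3): code 0110 → (4.000,3.669)–(5.000,3.709)
cell (4,5): code 1101 → (4.706,6.000)–(4.000,5.294)
cell (4,6): code 1000 → (5.000,6.324)–(4.706,6.000)
cell (5,3): code 0110 → (5.000,3.709)–(6.000,3.898)
cell (5,6): code 1001 → (6.000,6.733)–(5.000,6.324)
cell (6,3): code 0010 → (6.000,3.898)–(6.191,4.000)
cell (6,4): code 0111 → (6.191,4.000)–(7.000,4.557)
cell (6,6): code 1001 → (7.000,6.147)–(6.000,6.733)
cell (7,4): code 0010 → (7.000,4.557)–(7.312,5.000)
cell (7,5): code 0011 → (7.312,5.000)–(7.118,6.000)
cell (7,6): code 0001 → (7.118,6.000)–(7.000,6.147)
total: 14 segments, chained into 1 closed loop(s), length Σ = 10.501999

segments=14 loops=1 length=10.502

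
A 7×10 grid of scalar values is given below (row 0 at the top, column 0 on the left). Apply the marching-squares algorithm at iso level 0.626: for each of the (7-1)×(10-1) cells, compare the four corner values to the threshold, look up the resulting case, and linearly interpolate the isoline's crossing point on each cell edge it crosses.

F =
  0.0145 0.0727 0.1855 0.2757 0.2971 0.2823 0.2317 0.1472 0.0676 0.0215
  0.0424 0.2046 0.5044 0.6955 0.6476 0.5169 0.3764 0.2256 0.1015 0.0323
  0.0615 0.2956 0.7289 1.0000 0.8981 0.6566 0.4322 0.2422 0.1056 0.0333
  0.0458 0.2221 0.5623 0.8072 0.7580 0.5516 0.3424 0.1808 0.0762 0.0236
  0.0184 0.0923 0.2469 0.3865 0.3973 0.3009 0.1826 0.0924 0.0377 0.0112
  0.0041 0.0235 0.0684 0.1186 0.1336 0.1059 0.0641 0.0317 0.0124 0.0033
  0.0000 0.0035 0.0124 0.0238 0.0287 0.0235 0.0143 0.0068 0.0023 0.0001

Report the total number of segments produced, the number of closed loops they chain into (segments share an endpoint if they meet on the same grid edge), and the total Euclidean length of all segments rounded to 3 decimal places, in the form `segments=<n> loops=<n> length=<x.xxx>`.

cell (0,2): code 0100 → (0.834,3.000)–(1.000,2.636)
cell (0,3): code 1100 → (0.938,4.000)–(0.834,3.000)
cell (0,4): code 1000 → (1.000,4.165)–(0.938,4.000)
cell (1,1): code 0100 → (1.542,2.000)–(2.000,1.763)
cell (1,2): code 1110 → (1.000,2.636)–(1.542,2.000)
cell (1,4): code 1101 → (1.781,5.000)–(1.000,4.165)
cell (1,5): code 1000 → (2.000,5.136)–(1.781,5.000)
cell (2,1): code 0010 → (2.000,1.763)–(2.618,2.000)
cell (2,2): code 0111 → (2.618,2.000)–(3.000,2.260)
cell (2,4): code 1011 → (3.000,4.640)–(2.291,5.000)
cell (2,5): code 0001 → (2.291,5.000)–(2.000,5.136)
cell (3,2): code 0010 → (3.000,2.260)–(3.431,3.000)
cell (3,3): code 0011 → (3.431,3.000)–(3.366,4.000)
cell (3,4): code 0001 → (3.366,4.000)–(3.000,4.640)
total: 14 segments, chained into 1 closed loop(s), length Σ = 9.170301

segments=14 loops=1 length=9.170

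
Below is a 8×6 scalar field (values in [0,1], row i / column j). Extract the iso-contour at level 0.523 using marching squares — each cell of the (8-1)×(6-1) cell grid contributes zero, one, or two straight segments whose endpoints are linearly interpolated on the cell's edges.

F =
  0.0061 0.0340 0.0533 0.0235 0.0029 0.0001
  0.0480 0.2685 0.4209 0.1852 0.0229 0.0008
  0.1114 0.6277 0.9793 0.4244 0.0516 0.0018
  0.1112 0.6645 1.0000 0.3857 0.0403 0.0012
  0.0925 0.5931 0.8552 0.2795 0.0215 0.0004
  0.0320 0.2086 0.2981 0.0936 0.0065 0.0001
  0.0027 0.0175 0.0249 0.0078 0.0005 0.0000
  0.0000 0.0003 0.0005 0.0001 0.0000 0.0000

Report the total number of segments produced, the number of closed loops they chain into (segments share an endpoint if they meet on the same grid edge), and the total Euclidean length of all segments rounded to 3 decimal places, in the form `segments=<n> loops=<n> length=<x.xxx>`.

segments=10 loops=1 length=8.815

cell (1,0): code 0100 → (1.709,1.000)–(2.000,0.797)
cell (1,1): code 1100 → (1.183,2.000)–(1.709,1.000)
cell (1,2): code 1000 → (2.000,2.822)–(1.183,2.000)
cell (2,0): code 0110 → (2.000,0.797)–(3.000,0.744)
cell (2,2): code 1001 → (3.000,2.776)–(2.000,2.822)
cell (3,0): code 0110 → (3.000,0.744)–(4.000,0.860)
cell (3,2): code 1001 → (4.000,2.577)–(3.000,2.776)
cell (4,0): code 0010 → (4.000,0.860)–(4.182,1.000)
cell (4,1): code 0011 → (4.182,1.000)–(4.596,2.000)
cell (4,2): code 0001 → (4.596,2.000)–(4.000,2.577)
total: 10 segments, chained into 1 closed loop(s), length Σ = 8.814916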